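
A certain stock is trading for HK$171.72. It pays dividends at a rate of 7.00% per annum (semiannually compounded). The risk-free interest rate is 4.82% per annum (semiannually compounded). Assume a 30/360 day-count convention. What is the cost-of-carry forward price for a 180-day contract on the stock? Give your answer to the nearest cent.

F = S · (1+r/2)^(2T) / (1+q/2)^(2T)
= 171.72 × 1.024100 / 1.035000 = 171.72 × 0.989469
F = HK$169.91

HK$169.91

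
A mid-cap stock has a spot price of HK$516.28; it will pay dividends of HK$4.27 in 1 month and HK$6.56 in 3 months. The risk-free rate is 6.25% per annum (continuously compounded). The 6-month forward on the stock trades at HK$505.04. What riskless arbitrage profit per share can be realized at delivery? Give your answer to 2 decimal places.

PV(dividends) I = 4.27·e^(−0.0625·1/12) + 6.56·e^(−0.0625·3/12) = 10.7061
Fair forward F* = (S − I)·e^(rT) = (516.28 − 10.7061)·e^0.031250 = 505.5739 × 1.031743 = 521.6223
Market HK$505.04 < fair 521.6223: forward underpriced → reverse cash-and-carry (short the stock, invest proceeds at r, pay the dividends, go long the forward).
Profit at T = |F_mkt − F*| = |505.04 − 521.6223| = HK$16.58 per share

HK$16.58 per share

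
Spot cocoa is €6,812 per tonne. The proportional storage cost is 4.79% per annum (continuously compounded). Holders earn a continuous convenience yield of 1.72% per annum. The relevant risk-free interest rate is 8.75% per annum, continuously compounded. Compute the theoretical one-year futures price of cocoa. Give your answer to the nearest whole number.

€7,667 per tonne

Net carry = r + u − y = 0.0875 + 0.0479 − 0.0172 = 0.1182
F = S·e^((r+u−y)T) = 6812 · e^(0.1182 × 12/12) = 6812 · e^0.118200
= 6812 × 1.125469 = €7,667 per tonne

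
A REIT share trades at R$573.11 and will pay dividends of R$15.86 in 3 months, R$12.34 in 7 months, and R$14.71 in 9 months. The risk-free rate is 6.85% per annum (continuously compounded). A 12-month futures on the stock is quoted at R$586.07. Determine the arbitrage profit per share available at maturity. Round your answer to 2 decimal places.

PV(dividends) I = 15.86·e^(−0.0685·3/12) + 12.34·e^(−0.0685·7/12) + 14.71·e^(−0.0685·9/12) = 41.4207
Fair futures F* = (S − I)·e^(rT) = (573.11 − 41.4207)·e^0.068500 = 531.6893 × 1.070901 = 569.3866
Market R$586.07 > fair 569.3866: forward overpriced → cash-and-carry (borrow at r, buy the stock and collect the dividends, short the forward).
Profit at T = |F_mkt − F*| = |586.07 − 569.3866| = R$16.68 per share

R$16.68 per share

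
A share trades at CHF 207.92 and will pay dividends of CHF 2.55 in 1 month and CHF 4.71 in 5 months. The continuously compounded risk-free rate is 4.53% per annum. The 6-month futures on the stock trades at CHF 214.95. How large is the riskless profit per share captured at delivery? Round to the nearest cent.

PV(dividends) I = 2.55·e^(−0.0453·1/12) + 4.71·e^(−0.0453·5/12) = 7.1623
Fair futures F* = (S − I)·e^(rT) = (207.92 − 7.1623)·e^0.022650 = 200.7577 × 1.022908 = 205.3567
Market CHF 214.95 > fair 205.3567: forward overpriced → cash-and-carry (borrow at r, buy the stock and collect the dividends, short the forward).
Profit at T = |F_mkt − F*| = |214.95 − 205.3567| = CHF 9.59 per share

CHF 9.59 per share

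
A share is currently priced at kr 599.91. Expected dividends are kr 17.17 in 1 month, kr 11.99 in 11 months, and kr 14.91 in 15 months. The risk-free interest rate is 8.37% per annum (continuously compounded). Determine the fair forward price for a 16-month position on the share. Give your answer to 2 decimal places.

kr 624.25

PV(dividends) I = 17.17·e^(−0.0837·1/12) + 11.99·e^(−0.0837·11/12) + 14.91·e^(−0.0837·15/12)
I = 17.0507 + 11.1045 + 13.4289 = 41.5841
F = (S − I)·e^(rT) = (599.91 − 41.5841) · e^(0.0837·16/12)
= 558.3259 · e^0.111600 = 558.3259 × 1.118066 = kr 624.25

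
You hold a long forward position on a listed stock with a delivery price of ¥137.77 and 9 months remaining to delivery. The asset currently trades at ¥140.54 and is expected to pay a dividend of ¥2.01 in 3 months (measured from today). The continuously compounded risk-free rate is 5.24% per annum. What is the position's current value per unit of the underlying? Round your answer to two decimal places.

¥6.10

PV(remaining dividends) I = 2.01·e^(−0.0524·3/12) = 1.9838
Current forward F = (S − I)·e^(rT) = (140.54 − 1.9838)·e^(0.0524·9/12) = 138.5562 × 1.040082 = 144.1098
Value (long) = (F − K)·e^(−rT) = (144.1098 − 137.77) × 0.961462 = 6.0955
Value = ¥6.10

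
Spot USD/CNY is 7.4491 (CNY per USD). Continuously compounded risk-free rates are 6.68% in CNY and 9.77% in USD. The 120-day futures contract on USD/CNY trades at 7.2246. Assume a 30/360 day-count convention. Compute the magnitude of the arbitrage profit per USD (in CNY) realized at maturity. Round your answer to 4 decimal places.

Fair futures: F* = S·e^(carry·T), with carry = (r_CNY − r_USD) = 0.0668 − 0.0977 = -0.0309
F* = 7.4491 · e^(-0.0309 × 120/360) = 7.4491 · e^-0.010300 = 7.4491 × 0.989753 = 7.3728
Market 7.2246 < fair 7.3728: forward underpriced → reverse cash-and-carry (short spot, go long the forward).
At maturity, profit = |F_mkt − F*| = |7.2246 − 7.3728| = 0.1482 per USD (in CNY)

0.1482 per USD (in CNY)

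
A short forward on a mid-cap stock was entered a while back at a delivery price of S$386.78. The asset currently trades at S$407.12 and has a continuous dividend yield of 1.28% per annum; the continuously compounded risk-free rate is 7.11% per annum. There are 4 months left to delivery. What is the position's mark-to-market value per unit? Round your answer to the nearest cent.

Current fair forward for the remaining 4 months: F = S·e^((r − q)·T), (r − q) = 0.0711 − 0.0128 = 0.0583
F = 407.12 · e^(0.0583 × 4/12) = 407.12 × 1.019623 = 415.1089
Value of long forward = (F − K)·e^(−rT) = (415.1089 − 386.78) · e^(−0.0711·4/12)
= 28.3289 × 0.976579 = 27.67
Short position value = −(long value) = -S$27.67

-S$27.67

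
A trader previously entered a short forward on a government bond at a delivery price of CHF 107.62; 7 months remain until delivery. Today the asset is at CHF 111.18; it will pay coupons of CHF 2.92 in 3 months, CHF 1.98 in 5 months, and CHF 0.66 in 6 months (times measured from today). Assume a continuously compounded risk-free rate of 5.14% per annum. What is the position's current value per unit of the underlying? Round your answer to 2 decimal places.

PV(remaining coupons) I = 2.92·e^(−0.0514·3/12) + 1.98·e^(−0.0514·5/12) + 0.66·e^(−0.0514·6/12) = 5.4640
Current forward F = (S − I)·e^(rT) = (111.18 − 5.4640)·e^(0.0514·7/12) = 105.7160 × 1.030437 = 108.9337
Value (long) = (F − K)·e^(−rT) = (108.9337 − 107.62) × 0.970462 = 1.2749
Short position value = −(long value) = -CHF 1.27

-CHF 1.27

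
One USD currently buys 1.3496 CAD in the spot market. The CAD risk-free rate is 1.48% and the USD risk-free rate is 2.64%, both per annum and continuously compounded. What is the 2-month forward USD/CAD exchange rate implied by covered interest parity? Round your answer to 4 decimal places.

F = S·e^((r_CAD − r_USD)T) = 1.3496 · e^((0.0148 − 0.0264) × 2/12)
= 1.3496 · e^-0.001933 = 1.3496 × 0.998069
F = 1.3470 CAD per USD

1.3470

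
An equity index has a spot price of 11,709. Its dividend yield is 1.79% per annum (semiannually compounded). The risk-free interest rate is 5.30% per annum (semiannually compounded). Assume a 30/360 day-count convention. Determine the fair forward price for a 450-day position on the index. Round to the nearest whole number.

F = S · (1+r/2)^(2T) / (1+q/2)^(2T)
= 11709 × 1.067573 / 1.022525 = 11709 × 1.044056
F = 12,225

12,225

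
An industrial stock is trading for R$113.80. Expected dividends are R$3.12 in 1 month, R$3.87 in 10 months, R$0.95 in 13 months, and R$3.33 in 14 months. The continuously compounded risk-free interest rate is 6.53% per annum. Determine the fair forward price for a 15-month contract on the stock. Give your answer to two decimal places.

PV(dividends) I = 3.12·e^(−0.0653·1/12) + 3.87·e^(−0.0653·10/12) + 0.95·e^(−0.0653·13/12) + 3.33·e^(−0.0653·14/12)
I = 3.1031 + 3.6650 + 0.8851 + 3.0857 = 10.7389
F = (S − I)·e^(rT) = (113.80 − 10.7389) · e^(0.0653·15/12)
= 103.0611 · e^0.081625 = 103.0611 × 1.085049 = R$111.83

R$111.83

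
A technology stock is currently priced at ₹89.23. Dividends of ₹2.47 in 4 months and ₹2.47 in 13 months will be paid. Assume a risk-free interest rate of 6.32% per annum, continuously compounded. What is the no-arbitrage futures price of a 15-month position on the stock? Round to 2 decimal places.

₹91.45

PV(dividends) I = 2.47·e^(−0.0632·4/12) + 2.47·e^(−0.0632·13/12)
I = 2.4185 + 2.3065 = 4.7250
F = (S − I)·e^(rT) = (89.23 − 4.7250) · e^(0.0632·15/12)
= 84.5050 · e^0.079000 = 84.5050 × 1.082204 = ₹91.45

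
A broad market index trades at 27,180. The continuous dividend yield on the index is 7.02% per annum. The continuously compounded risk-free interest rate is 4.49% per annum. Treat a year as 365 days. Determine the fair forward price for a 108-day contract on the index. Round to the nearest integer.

26,977

F = S·e^((r − q)T) = 27180 · e^((0.0449 − 0.0702) × 108/365)
= 27180 · e^-0.007486 = 27180 × 0.992542
F = 26,977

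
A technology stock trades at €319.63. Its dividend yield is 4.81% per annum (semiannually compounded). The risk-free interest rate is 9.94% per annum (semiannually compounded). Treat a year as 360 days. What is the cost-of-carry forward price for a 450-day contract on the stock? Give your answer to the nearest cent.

€340.02

F = S · (1+r/2)^(2T) / (1+q/2)^(2T)
= 319.63 × 1.128920 / 1.061214 = 319.63 × 1.063801
F = €340.02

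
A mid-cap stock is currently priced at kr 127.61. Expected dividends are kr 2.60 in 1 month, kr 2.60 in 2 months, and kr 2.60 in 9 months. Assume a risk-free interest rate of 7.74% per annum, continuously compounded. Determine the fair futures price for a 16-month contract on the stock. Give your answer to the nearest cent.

kr 133.05

PV(dividends) I = 2.60·e^(−0.0774·1/12) + 2.60·e^(−0.0774·2/12) + 2.60·e^(−0.0774·9/12)
I = 2.5833 + 2.5667 + 2.4534 = 7.6034
F = (S − I)·e^(rT) = (127.61 − 7.6034) · e^(0.0774·16/12)
= 120.0066 · e^0.103200 = 120.0066 × 1.108713 = kr 133.05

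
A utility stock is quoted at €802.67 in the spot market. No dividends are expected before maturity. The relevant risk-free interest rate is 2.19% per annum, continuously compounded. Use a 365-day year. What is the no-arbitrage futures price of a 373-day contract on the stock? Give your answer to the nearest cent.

F = S·e^(rT) = 802.67 · e^(0.0219 × 373/365)
= 802.67 · e^0.022380 = 802.67 × 1.022632
F = €820.84

€820.84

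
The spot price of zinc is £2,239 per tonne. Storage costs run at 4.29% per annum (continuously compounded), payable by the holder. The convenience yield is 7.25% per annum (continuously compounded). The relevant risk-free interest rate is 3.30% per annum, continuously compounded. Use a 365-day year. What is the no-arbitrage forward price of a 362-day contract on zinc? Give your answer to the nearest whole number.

£2,247 per tonne

Net carry = r + u − y = 0.0330 + 0.0429 − 0.0725 = 0.0034
F = S·e^((r+u−y)T) = 2239 · e^(0.0034 × 362/365) = 2239 · e^0.003372
= 2239 × 1.003378 = £2,247 per tonne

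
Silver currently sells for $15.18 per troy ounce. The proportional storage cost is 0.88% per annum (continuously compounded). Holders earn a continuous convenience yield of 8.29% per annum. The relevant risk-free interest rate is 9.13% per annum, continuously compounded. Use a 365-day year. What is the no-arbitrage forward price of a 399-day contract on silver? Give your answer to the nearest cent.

$15.47 per troy ounce

Net carry = r + u − y = 0.0913 + 0.0088 − 0.0829 = 0.0172
F = S·e^((r+u−y)T) = 15.18 · e^(0.0172 × 399/365) = 15.18 · e^0.018802
= 15.18 × 1.018980 = $15.47 per troy ounce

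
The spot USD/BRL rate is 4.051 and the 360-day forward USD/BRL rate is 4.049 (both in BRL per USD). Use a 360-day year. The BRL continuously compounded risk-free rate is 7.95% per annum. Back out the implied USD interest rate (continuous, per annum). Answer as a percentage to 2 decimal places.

F = S·e^((r_BRL − r_USD)T) ⇒ r_USD = r_BRL − ln(F/S)/T
ln(4.049/4.051) = -0.000494; /(360/360) = -0.000494
r_USD = 0.0795 + 0.000494 = 0.079994
r_USD = 8.00%

8.00%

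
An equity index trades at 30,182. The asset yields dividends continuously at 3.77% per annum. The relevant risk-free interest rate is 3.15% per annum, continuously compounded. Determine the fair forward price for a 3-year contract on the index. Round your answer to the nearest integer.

29,626

F = S·e^((r − q)T) = 30182 · e^((0.0315 − 0.0377) × 3)
= 30182 · e^-0.018600 = 30182 × 0.981572
F = 29,626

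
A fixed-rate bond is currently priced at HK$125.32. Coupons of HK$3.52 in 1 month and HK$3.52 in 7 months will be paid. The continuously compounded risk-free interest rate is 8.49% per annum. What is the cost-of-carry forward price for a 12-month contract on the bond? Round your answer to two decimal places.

PV(coupons) I = 3.52·e^(−0.0849·1/12) + 3.52·e^(−0.0849·7/12)
I = 3.4952 + 3.3499 = 6.8451
F = (S − I)·e^(rT) = (125.32 − 6.8451) · e^(0.0849·12/12)
= 118.4749 · e^0.084900 = 118.4749 × 1.088608 = HK$128.97

HK$128.97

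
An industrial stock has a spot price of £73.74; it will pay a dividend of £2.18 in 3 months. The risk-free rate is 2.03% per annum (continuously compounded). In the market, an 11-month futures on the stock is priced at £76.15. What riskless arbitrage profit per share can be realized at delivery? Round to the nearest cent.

PV(dividends) I = 2.18·e^(−0.0203·3/12) = 2.1690
Fair futures F* = (S − I)·e^(rT) = (73.74 − 2.1690)·e^0.018608 = 71.5710 × 1.018782 = 72.9152
Market £76.15 > fair 72.9152: forward overpriced → cash-and-carry (borrow at r, buy the stock and collect the dividends, short the forward).
Profit at T = |F_mkt − F*| = |76.15 − 72.9152| = £3.23 per share

£3.23 per share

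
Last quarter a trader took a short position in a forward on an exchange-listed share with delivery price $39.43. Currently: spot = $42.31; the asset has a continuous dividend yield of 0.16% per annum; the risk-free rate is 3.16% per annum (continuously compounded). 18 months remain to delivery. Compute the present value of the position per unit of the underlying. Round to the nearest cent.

Current fair forward for the remaining 18 months: F = S·e^((r − q)·T), (r − q) = 0.0316 − 0.0016 = 0.0300
F = 42.31 · e^(0.0300 × 18/12) = 42.31 × 1.046028 = 44.2574
Value of long forward = (F − K)·e^(−rT) = (44.2574 − 39.43) · e^(−0.0316·18/12)
= 4.8274 × 0.953706 = 4.60
Short position value = −(long value) = -$4.60

-$4.60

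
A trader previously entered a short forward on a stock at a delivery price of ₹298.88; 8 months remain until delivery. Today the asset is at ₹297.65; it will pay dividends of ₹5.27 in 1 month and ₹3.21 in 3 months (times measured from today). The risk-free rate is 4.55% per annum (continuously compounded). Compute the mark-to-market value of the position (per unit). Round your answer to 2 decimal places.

PV(remaining dividends) I = 5.27·e^(−0.0455·1/12) + 3.21·e^(−0.0455·3/12) = 8.4237
Current forward F = (S − I)·e^(rT) = (297.65 − 8.4237)·e^(0.0455·8/12) = 289.2263 × 1.030798 = 298.1339
Value (long) = (F − K)·e^(−rT) = (298.1339 − 298.88) × 0.970122 = -0.7238
Short position value = −(long value) = ₹0.72

₹0.72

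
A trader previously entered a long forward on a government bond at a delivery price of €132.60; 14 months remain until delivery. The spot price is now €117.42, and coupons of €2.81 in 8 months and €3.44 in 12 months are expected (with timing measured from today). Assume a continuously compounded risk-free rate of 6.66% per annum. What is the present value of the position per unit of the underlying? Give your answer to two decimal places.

-€11.17

PV(remaining coupons) I = 2.81·e^(−0.0666·8/12) + 3.44·e^(−0.0666·12/12) = 5.9063
Current forward F = (S − I)·e^(rT) = (117.42 − 5.9063)·e^(0.0666·14/12) = 111.5137 × 1.080798 = 120.5238
Value (long) = (F − K)·e^(−rT) = (120.5238 − 132.60) × 0.925242 = -11.1734
Value = -€11.17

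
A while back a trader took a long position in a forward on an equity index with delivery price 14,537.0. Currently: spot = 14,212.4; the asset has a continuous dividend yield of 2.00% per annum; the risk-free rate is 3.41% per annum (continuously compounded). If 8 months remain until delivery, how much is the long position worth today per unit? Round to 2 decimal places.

-186.09

Current fair forward for the remaining 8 months: F = S·e^((r − q)·T), (r − q) = 0.0341 − 0.0200 = 0.0141
F = 14212.4 · e^(0.0141 × 8/12) = 14212.4 × 1.00944432 = 14346.6265
Value of long forward = (F − K)·e^(−rT) = (14346.6265 − 14537.0) · e^(−0.0341·8/12)
= -190.3735 × 0.97752312 = -186.09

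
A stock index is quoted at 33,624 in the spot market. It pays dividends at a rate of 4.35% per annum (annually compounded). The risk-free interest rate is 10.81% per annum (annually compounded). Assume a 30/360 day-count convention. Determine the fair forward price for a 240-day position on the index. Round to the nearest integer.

F = S · (1+r)^T / (1+q)^T
= 33624 × 1.070827 / 1.028794 = 33624 × 1.040857
F = 34,998

34,998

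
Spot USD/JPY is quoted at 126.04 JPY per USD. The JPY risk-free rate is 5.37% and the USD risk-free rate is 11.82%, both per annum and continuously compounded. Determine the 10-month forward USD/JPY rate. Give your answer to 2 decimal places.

119.44

F = S·e^((r_JPY − r_USD)T) = 126.04 · e^((0.0537 − 0.1182) × 10/12)
= 126.04 · e^-0.053750 = 126.04 × 0.947669
F = 119.44 JPY per USD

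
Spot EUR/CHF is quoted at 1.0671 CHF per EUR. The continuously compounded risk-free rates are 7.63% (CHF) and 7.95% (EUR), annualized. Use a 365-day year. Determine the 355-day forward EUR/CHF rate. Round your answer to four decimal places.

1.0638

F = S·e^((r_CHF − r_EUR)T) = 1.0671 · e^((0.0763 − 0.0795) × 355/365)
= 1.0671 · e^-0.003112 = 1.0671 × 0.996893
F = 1.0638 CHF per EUR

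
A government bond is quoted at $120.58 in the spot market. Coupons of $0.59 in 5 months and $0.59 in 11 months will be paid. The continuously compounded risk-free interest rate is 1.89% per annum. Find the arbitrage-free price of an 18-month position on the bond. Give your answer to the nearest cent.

PV(coupons) I = 0.59·e^(−0.0189·5/12) + 0.59·e^(−0.0189·11/12)
I = 0.5854 + 0.5799 = 1.1653
F = (S − I)·e^(rT) = (120.58 − 1.1653) · e^(0.0189·18/12)
= 119.4147 · e^0.028350 = 119.4147 × 1.028756 = $122.85

$122.85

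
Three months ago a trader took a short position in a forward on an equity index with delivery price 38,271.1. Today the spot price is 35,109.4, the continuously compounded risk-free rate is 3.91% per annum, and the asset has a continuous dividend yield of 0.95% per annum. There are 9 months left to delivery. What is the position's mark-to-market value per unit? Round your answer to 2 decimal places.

2304.96

Current fair forward for the remaining 9 months: F = S·e^((r − q)·T), (r − q) = 0.0391 − 0.0095 = 0.0296
F = 35109.4 · e^(0.0296 × 9/12) = 35109.4 × 1.02244825 = 35897.5446
Value of long forward = (F − K)·e^(−rT) = (35897.5446 − 38271.1) · e^(−0.0391·9/12)
= -2373.5554 × 0.97110081 = -2304.96
Short position value = −(long value) = 2304.96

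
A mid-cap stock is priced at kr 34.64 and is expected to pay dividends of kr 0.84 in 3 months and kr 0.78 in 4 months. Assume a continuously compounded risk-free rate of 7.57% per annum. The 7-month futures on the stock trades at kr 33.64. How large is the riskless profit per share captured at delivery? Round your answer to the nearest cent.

PV(dividends) I = 0.84·e^(−0.0757·3/12) + 0.78·e^(−0.0757·4/12) = 1.5848
Fair futures F* = (S − I)·e^(rT) = (34.64 − 1.5848)·e^0.044158 = 33.0552 × 1.045147 = 34.5475
Market kr 33.64 < fair 34.5475: forward underpriced → reverse cash-and-carry (short the stock, invest proceeds at r, pay the dividends, go long the forward).
Profit at T = |F_mkt − F*| = |33.64 − 34.5475| = kr 0.91 per share

kr 0.91 per share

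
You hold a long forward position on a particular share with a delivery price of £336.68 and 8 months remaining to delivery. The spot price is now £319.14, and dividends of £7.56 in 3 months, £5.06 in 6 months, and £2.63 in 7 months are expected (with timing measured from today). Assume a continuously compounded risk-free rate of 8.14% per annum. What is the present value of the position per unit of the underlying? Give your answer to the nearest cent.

PV(remaining dividends) I = 7.56·e^(−0.0814·3/12) + 5.06·e^(−0.0814·6/12) + 2.63·e^(−0.0814·7/12) = 14.7739
Current forward F = (S − I)·e^(rT) = (319.14 − 14.7739)·e^(0.0814·8/12) = 304.3661 × 1.055766 = 321.3394
Value (long) = (F − K)·e^(−rT) = (321.3394 − 336.68) × 0.947179 = -14.5303
Value = -£14.53

-£14.53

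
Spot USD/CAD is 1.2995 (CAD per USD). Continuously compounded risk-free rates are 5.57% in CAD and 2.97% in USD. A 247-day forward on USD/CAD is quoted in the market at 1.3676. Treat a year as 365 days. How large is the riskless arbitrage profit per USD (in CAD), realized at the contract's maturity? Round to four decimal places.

Fair forward: F* = S·e^(carry·T), with carry = (r_CAD − r_USD) = 0.0557 − 0.0297 = 0.0260
F* = 1.2995 · e^(0.0260 × 247/365) = 1.2995 · e^0.017595 = 1.2995 × 1.017751 = 1.3226
Market 1.3676 > fair 1.3226: forward overpriced → cash-and-carry (buy spot, short the forward).
At maturity, profit = |F_mkt − F*| = |1.3676 − 1.3226| = 0.0450 per USD (in CAD)

0.0450 per USD (in CAD)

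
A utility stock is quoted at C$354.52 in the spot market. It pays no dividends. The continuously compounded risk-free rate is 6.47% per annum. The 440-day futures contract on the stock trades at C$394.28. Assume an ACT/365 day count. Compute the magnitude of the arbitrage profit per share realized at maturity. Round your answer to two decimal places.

Fair futures: F* = S·e^(carry·T), with carry = r = 0.0647
F* = 354.52 · e^(0.0647 × 440/365) = 354.52 · e^0.077995 = 354.52 × 1.081117 = C$383.2776
Market C$394.28 > fair C$383.2776: forward overpriced → cash-and-carry (buy spot, short the forward).
At maturity, profit = |F_mkt − F*| = |394.28 − 383.2776| = C$11.00 per share

C$11.00 per share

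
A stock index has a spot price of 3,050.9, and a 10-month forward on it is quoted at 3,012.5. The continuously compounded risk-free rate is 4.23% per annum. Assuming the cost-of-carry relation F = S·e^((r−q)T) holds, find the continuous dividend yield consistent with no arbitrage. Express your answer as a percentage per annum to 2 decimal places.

5.75%

From F = S·e^((r−q)T): (r − q) = ln(F/S)/T
ln(3012.5/3050.9) = ln(0.987414) = -0.012666
(r − q) = -0.012666 / (10/12) = -0.015199
q = r − ln(F/S)/T = 0.0423 + 0.015199 = 0.057499
q = 5.75%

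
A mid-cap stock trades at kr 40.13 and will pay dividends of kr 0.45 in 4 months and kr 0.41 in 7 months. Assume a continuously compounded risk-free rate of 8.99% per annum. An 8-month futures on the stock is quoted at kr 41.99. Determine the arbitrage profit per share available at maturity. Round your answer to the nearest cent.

kr 0.26 per share

PV(dividends) I = 0.45·e^(−0.0899·4/12) + 0.41·e^(−0.0899·7/12) = 0.8258
Fair futures F* = (S − I)·e^(rT) = (40.13 − 0.8258)·e^0.059933 = 39.3042 × 1.061765 = 41.7318
Market kr 41.99 > fair 41.7318: forward overpriced → cash-and-carry (borrow at r, buy the stock and collect the dividends, short the forward).
Profit at T = |F_mkt − F*| = |41.99 − 41.7318| = kr 0.26 per share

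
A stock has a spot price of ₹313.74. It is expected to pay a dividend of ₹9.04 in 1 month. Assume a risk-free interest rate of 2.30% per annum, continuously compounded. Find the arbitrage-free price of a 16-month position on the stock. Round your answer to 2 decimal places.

PV(dividends) I = 9.04·e^(−0.0230·1/12)
I = 9.0227
F = (S − I)·e^(rT) = (313.74 − 9.0227) · e^(0.0230·16/12)
= 304.7173 · e^0.030667 = 304.7173 × 1.031142 = ₹314.21

₹314.21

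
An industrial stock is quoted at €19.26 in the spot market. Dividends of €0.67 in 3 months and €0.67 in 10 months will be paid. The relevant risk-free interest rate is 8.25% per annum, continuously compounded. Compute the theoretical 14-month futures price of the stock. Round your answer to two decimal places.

€19.79

PV(dividends) I = 0.67·e^(−0.0825·3/12) + 0.67·e^(−0.0825·10/12)
I = 0.6563 + 0.6255 = 1.2818
F = (S − I)·e^(rT) = (19.26 − 1.2818) · e^(0.0825·14/12)
= 17.9782 · e^0.096250 = 17.9782 × 1.101034 = €19.79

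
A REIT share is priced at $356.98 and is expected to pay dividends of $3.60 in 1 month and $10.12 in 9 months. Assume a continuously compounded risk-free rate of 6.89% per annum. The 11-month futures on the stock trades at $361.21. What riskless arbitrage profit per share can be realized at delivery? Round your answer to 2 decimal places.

$4.99 per share

PV(dividends) I = 3.60·e^(−0.0689·1/12) + 10.12·e^(−0.0689·9/12) = 13.1897
Fair futures F* = (S − I)·e^(rT) = (356.98 − 13.1897)·e^0.063158 = 343.7903 × 1.065195 = 366.2037
Market $361.21 < fair 366.2037: forward underpriced → reverse cash-and-carry (short the stock, invest proceeds at r, pay the dividends, go long the forward).
Profit at T = |F_mkt − F*| = |361.21 − 366.2037| = $4.99 per share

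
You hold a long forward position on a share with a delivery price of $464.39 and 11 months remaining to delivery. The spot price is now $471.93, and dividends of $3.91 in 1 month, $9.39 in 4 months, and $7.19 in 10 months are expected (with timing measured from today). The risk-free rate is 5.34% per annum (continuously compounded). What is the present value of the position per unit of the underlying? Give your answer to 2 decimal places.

PV(remaining dividends) I = 3.91·e^(−0.0534·1/12) + 9.39·e^(−0.0534·4/12) + 7.19·e^(−0.0534·10/12) = 19.9940
Current forward F = (S − I)·e^(rT) = (471.93 − 19.9940)·e^(0.0534·11/12) = 451.9360 × 1.050168 = 474.6087
Value (long) = (F − K)·e^(−rT) = (474.6087 − 464.39) × 0.952229 = 9.7305
Value = $9.73

$9.73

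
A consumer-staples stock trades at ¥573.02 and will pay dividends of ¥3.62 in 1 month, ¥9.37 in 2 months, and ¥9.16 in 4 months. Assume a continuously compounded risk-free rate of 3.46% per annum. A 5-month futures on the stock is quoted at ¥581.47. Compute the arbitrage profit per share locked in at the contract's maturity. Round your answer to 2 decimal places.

¥22.43 per share

PV(dividends) I = 3.62·e^(−0.0346·1/12) + 9.37·e^(−0.0346·2/12) + 9.16·e^(−0.0346·4/12) = 21.9807
Fair futures F* = (S − I)·e^(rT) = (573.02 − 21.9807)·e^0.014417 = 551.0393 × 1.014521 = 559.0409
Market ¥581.47 > fair 559.0409: forward overpriced → cash-and-carry (borrow at r, buy the stock and collect the dividends, short the forward).
Profit at T = |F_mkt − F*| = |581.47 − 559.0409| = ¥22.43 per share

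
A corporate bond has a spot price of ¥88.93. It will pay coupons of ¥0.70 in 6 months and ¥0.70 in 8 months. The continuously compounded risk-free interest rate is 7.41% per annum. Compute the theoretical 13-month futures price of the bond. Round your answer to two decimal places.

PV(coupons) I = 0.70·e^(−0.0741·6/12) + 0.70·e^(−0.0741·8/12)
I = 0.6745 + 0.6663 = 1.3408
F = (S − I)·e^(rT) = (88.93 − 1.3408) · e^(0.0741·13/12)
= 87.5892 · e^0.080275 = 87.5892 × 1.083585 = ¥94.91

¥94.91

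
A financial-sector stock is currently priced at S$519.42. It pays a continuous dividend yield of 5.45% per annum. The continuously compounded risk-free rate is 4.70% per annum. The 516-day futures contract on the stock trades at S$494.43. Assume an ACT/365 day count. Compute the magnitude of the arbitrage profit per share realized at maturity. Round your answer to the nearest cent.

S$19.51 per share

Fair futures: F* = S·e^(carry·T), with carry = (r − q) = 0.0470 − 0.0545 = -0.0075
F* = 519.42 · e^(-0.0075 × 516/365) = 519.42 · e^-0.010603 = 519.42 × 0.989453 = S$513.9417
Market S$494.43 < fair S$513.9417: forward underpriced → reverse cash-and-carry (short spot, go long the forward).
At maturity, profit = |F_mkt − F*| = |494.43 − 513.9417| = S$19.51 per share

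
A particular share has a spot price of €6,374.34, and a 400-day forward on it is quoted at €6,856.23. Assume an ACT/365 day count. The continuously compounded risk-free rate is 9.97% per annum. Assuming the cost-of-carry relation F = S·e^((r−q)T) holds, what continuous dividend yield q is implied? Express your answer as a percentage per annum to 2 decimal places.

From F = S·e^((r−q)T): (r − q) = ln(F/S)/T
ln(6856.23/6374.34) = ln(1.075598) = 0.072877
(r − q) = 0.072877 / (400/365) = 0.066500
q = r − ln(F/S)/T = 0.0997 − 0.066500 = 0.033200
q = 3.32%

3.32%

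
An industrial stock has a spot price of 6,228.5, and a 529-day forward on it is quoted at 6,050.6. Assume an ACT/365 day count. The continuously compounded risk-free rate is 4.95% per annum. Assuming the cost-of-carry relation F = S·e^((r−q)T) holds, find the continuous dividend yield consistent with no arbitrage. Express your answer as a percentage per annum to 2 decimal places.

From F = S·e^((r−q)T): (r − q) = ln(F/S)/T
ln(6050.6/6228.5) = ln(0.971438) = -0.028978
(r − q) = -0.028978 / (529/365) = -0.019994
q = r − ln(F/S)/T = 0.0495 + 0.019994 = 0.069494
q = 6.95%

6.95%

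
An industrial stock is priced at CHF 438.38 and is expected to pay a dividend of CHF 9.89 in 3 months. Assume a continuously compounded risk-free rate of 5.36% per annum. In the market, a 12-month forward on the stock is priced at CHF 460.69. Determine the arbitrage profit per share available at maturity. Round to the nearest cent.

CHF 8.47 per share

PV(dividends) I = 9.89·e^(−0.0536·3/12) = 9.7584
Fair forward F* = (S − I)·e^(rT) = (438.38 − 9.7584)·e^0.053600 = 428.6216 × 1.055062 = 452.2224
Market CHF 460.69 > fair 452.2224: forward overpriced → cash-and-carry (borrow at r, buy the stock and collect the dividends, short the forward).
Profit at T = |F_mkt − F*| = |460.69 − 452.2224| = CHF 8.47 per share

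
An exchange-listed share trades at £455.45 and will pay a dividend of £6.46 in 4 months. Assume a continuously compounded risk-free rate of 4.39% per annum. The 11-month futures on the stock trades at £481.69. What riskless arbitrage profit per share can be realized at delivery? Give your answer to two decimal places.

PV(dividends) I = 6.46·e^(−0.0439·4/12) = 6.3662
Fair futures F* = (S − I)·e^(rT) = (455.45 − 6.3662)·e^0.040242 = 449.0838 × 1.041063 = 467.5245
Market £481.69 > fair 467.5245: forward overpriced → cash-and-carry (borrow at r, buy the stock and collect the dividends, short the forward).
Profit at T = |F_mkt − F*| = |481.69 − 467.5245| = £14.17 per share

£14.17 per share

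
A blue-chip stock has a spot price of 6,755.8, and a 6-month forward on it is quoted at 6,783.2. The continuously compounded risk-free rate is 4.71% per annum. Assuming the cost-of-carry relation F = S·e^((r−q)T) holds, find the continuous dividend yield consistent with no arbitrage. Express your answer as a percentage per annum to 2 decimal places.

From F = S·e^((r−q)T): (r − q) = ln(F/S)/T
ln(6783.2/6755.8) = ln(1.004056) = 0.004048
(r − q) = 0.004048 / (6/12) = 0.008096
q = r − ln(F/S)/T = 0.0471 − 0.008096 = 0.039004
q = 3.90%

3.90%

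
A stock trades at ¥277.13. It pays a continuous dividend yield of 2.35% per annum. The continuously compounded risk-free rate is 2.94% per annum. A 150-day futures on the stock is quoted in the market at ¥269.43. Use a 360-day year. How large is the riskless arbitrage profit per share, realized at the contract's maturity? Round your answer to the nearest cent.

Fair futures: F* = S·e^(carry·T), with carry = (r − q) = 0.0294 − 0.0235 = 0.0059
F* = 277.13 · e^(0.0059 × 150/360) = 277.13 · e^0.002458 = 277.13 × 1.002461 = ¥277.8120
Market ¥269.43 < fair ¥277.8120: forward underpriced → reverse cash-and-carry (short spot, go long the forward).
At maturity, profit = |F_mkt − F*| = |269.43 − 277.8120| = ¥8.38 per share

¥8.38 per share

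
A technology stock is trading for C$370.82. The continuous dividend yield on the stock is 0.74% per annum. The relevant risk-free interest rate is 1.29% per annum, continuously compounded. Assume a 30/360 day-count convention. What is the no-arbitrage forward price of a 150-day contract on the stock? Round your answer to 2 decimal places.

C$371.67

F = S·e^((r − q)T) = 370.82 · e^((0.0129 − 0.0074) × 150/360)
= 370.82 · e^0.002292 = 370.82 × 1.002295
F = C$371.67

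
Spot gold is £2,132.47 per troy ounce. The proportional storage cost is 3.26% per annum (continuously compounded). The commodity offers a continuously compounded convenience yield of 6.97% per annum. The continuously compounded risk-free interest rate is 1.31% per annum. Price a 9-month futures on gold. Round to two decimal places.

Net carry = r + u − y = 0.0131 + 0.0326 − 0.0697 = -0.0240
F = S·e^((r+u−y)T) = 2132.47 · e^(-0.0240 × 9/12) = 2132.47 · e^-0.01800000
= 2132.47 × 0.98216103 = £2,094.43 per troy ounce

£2,094.43 per troy ounce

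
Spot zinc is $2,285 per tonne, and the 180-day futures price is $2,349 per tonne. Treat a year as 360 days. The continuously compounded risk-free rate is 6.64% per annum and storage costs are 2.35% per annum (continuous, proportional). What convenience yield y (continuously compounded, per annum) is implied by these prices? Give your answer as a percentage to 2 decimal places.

3.47%

F = S·e^((r+u−y)T) ⇒ (r+u−y) = ln(F/S)/T
ln(2349/2285) = 0.027624; /T ⇒ 0.055248
y = r + u − ln(F/S)/T = 0.0664 + 0.0235 − 0.055248 = 0.034652
y = 3.47%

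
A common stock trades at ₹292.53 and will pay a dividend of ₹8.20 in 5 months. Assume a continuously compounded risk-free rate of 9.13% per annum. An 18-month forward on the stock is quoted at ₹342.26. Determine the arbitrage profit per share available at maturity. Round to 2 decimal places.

PV(dividends) I = 8.20·e^(−0.0913·5/12) = 7.8939
Fair forward F* = (S − I)·e^(rT) = (292.53 − 7.8939)·e^0.136950 = 284.6361 × 1.146771 = 326.4124
Market ₹342.26 > fair 326.4124: forward overpriced → cash-and-carry (borrow at r, buy the stock and collect the dividends, short the forward).
Profit at T = |F_mkt − F*| = |342.26 − 326.4124| = ₹15.85 per share

₹15.85 per share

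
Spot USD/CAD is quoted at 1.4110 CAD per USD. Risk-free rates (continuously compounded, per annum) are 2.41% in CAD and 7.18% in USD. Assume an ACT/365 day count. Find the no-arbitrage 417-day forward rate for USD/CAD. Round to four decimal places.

F = S·e^((r_CAD − r_USD)T) = 1.4110 · e^((0.0241 − 0.0718) × 417/365)
= 1.4110 · e^-0.054496 = 1.4110 × 0.946962
F = 1.3362 CAD per USD

1.3362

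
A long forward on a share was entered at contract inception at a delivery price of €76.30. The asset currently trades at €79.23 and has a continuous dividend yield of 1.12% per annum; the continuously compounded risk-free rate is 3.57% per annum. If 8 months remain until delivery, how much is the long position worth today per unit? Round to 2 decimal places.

Current fair forward for the remaining 8 months: F = S·e^((r − q)·T), (r − q) = 0.0357 − 0.0112 = 0.0245
F = 79.23 · e^(0.0245 × 8/12) = 79.23 × 1.016467 = 80.5347
Value of long forward = (F − K)·e^(−rT) = (80.5347 − 76.30) · e^(−0.0357·8/12)
= 4.2347 × 0.976481 = 4.14

€4.14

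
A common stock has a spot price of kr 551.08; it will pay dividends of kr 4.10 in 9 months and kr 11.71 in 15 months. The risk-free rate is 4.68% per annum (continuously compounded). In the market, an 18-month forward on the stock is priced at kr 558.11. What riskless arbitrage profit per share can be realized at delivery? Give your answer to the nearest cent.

PV(dividends) I = 4.10·e^(−0.0468·9/12) + 11.71·e^(−0.0468·15/12) = 15.0032
Fair forward F* = (S − I)·e^(rT) = (551.08 − 15.0032)·e^0.070200 = 536.0768 × 1.072723 = 575.0619
Market kr 558.11 < fair 575.0619: forward underpriced → reverse cash-and-carry (short the stock, invest proceeds at r, pay the dividends, go long the forward).
Profit at T = |F_mkt − F*| = |558.11 − 575.0619| = kr 16.95 per share

kr 16.95 per share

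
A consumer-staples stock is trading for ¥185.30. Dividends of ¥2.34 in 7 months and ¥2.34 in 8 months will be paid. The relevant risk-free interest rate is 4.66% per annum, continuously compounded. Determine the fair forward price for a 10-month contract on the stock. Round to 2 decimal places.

¥187.91

PV(dividends) I = 2.34·e^(−0.0466·7/12) + 2.34·e^(−0.0466·8/12)
I = 2.2772 + 2.2684 = 4.5456
F = (S − I)·e^(rT) = (185.30 − 4.5456) · e^(0.0466·10/12)
= 180.7544 · e^0.038833 = 180.7544 × 1.039597 = ¥187.91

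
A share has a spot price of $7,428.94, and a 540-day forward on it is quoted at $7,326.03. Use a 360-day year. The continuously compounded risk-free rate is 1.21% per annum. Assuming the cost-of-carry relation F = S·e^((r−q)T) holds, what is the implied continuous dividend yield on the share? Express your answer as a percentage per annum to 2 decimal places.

From F = S·e^((r−q)T): (r − q) = ln(F/S)/T
ln(7326.03/7428.94) = ln(0.986147) = -0.013950
(r − q) = -0.013950 / (540/360) = -0.009300
q = r − ln(F/S)/T = 0.0121 + 0.009300 = 0.021400
q = 2.14%

2.14%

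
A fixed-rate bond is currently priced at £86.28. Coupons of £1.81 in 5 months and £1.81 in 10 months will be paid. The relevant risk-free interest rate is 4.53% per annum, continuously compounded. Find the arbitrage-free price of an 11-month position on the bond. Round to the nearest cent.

£86.27

PV(coupons) I = 1.81·e^(−0.0453·5/12) + 1.81·e^(−0.0453·10/12)
I = 1.7762 + 1.7429 = 3.5191
F = (S − I)·e^(rT) = (86.28 − 3.5191) · e^(0.0453·11/12)
= 82.7609 · e^0.041525 = 82.7609 × 1.042399 = £86.27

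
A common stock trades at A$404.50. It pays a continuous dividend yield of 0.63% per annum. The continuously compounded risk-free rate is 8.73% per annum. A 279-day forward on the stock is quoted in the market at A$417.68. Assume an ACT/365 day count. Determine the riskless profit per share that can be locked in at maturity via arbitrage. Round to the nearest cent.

Fair forward: F* = S·e^(carry·T), with carry = (r − q) = 0.0873 − 0.0063 = 0.0810
F* = 404.50 · e^(0.0810 × 279/365) = 404.50 · e^0.061915 = 404.50 × 1.063872 = A$430.3362
Market A$417.68 < fair A$430.3362: forward underpriced → reverse cash-and-carry (short spot, go long the forward).
At maturity, profit = |F_mkt − F*| = |417.68 − 430.3362| = A$12.66 per share

A$12.66 per share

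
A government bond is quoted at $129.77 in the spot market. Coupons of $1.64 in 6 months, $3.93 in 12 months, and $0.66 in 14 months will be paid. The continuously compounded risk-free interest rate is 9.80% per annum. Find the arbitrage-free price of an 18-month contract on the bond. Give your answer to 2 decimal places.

$143.70

PV(coupons) I = 1.64·e^(−0.0980·6/12) + 3.93·e^(−0.0980·12/12) + 0.66·e^(−0.0980·14/12)
I = 1.5616 + 3.5631 + 0.5887 = 5.7134
F = (S − I)·e^(rT) = (129.77 − 5.7134) · e^(0.0980·18/12)
= 124.0566 · e^0.147000 = 124.0566 × 1.158354 = $143.70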